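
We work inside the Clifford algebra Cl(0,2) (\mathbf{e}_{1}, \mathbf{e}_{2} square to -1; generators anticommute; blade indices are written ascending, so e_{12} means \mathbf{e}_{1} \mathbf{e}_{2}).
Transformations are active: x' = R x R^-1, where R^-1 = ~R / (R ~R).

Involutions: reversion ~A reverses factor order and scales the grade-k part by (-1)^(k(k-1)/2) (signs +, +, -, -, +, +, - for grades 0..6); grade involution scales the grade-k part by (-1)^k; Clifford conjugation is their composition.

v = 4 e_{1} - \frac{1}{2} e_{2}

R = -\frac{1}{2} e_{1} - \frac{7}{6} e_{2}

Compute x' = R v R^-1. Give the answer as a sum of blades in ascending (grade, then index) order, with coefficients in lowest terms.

~R = -\frac{1}{2} e_{1} - \frac{7}{6} e_{2}, and R ~R = -\frac{29}{18}, so R^-1 = ~R / (-\frac{29}{18}).
R v = \frac{17}{12} + \frac{59}{12} e_{12}
Answer: -\frac{181}{58} e_{1} + \frac{74}{29} e_{2}


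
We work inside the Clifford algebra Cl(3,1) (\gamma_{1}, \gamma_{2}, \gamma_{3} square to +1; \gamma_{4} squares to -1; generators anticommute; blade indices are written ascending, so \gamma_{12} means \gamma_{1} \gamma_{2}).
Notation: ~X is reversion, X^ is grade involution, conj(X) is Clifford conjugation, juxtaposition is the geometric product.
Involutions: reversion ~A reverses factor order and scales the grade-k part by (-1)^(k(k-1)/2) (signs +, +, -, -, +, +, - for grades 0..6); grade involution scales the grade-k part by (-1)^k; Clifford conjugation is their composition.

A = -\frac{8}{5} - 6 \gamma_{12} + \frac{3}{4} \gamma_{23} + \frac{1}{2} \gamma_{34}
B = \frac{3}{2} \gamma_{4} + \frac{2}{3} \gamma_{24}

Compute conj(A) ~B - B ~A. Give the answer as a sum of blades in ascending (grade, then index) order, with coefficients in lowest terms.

first term: \frac{3}{4} \gamma_{3} - \frac{12}{5} \gamma_{4} - 4 \gamma_{14} - \frac{1}{3} \gamma_{23} + \frac{16}{15} \gamma_{24} - \frac{1}{2} \gamma_{34} + 9 \gamma_{124} - \frac{9}{8} \gamma_{234}
second term: -\frac{3}{4} \gamma_{3} - \frac{12}{5} \gamma_{4} - 4 \gamma_{14} - \frac{1}{3} \gamma_{23} - \frac{16}{15} \gamma_{24} - \frac{1}{2} \gamma_{34} + 9 \gamma_{124} - \frac{9}{8} \gamma_{234}
Answer: \frac{3}{2} \gamma_{3} + \frac{32}{15} \gamma_{24}


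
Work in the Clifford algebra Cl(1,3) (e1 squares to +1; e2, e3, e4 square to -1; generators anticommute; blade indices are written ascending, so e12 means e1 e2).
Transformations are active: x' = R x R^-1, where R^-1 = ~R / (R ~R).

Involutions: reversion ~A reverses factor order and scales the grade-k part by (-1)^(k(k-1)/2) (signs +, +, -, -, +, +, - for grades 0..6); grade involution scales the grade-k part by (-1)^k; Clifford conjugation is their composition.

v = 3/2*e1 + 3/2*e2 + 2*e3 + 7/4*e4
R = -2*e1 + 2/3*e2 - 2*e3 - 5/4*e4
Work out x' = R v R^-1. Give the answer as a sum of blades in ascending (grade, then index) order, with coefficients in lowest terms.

~R = -2*e1 + 2/3*e2 - 2*e3 - 5/4*e4, and R ~R = -289/144, so R^-1 = ~R / (-289/144).
R v = 35/16 - 4*e12 - e13 - 13/8*e14 + 13/3*e23 + 73/24*e24 - e34
Answer: 1653/578*e1 - 1707/578*e2 + 682/289*e3 + 1127/1156*e4


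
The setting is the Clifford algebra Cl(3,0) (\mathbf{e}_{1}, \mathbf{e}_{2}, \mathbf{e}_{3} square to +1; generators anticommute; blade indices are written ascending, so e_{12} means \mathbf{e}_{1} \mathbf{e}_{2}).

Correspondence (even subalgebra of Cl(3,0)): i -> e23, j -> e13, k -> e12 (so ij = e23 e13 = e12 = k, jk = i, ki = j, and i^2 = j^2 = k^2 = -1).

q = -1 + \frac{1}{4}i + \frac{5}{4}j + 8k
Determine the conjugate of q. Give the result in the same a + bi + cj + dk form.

In blades: q = -1 + 8 e_{12} + \frac{5}{4} e_{13} + \frac{1}{4} e_{23}.
Quaternion conjugation is reversion on the even subalgebra: the scalar is fixed and every grade-2 blade flips sign, giving -1 - 8 e_{12} - \frac{5}{4} e_{13} - \frac{1}{4} e_{23}; translating back:
Answer: -1 - \frac{1}{4}i - \frac{5}{4}j - 8k


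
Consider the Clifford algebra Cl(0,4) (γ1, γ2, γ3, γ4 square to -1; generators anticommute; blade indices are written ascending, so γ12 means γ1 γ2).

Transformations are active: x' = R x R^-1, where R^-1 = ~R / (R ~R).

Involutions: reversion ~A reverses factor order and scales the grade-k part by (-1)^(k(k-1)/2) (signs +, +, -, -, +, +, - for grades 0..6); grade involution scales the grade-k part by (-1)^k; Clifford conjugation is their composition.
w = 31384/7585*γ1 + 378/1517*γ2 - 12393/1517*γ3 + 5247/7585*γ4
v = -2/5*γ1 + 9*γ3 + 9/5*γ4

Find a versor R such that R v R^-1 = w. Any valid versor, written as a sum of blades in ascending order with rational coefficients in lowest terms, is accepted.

Key observation: q(v) = q(w) = -422/5 (sandwiches preserve the norm), so R = v + w = 5670/1517*γ1 + 378/1517*γ2 + 1260/1517*γ3 + 3780/1517*γ4 works whenever it is invertible — the component of v along it is kept and (v - w)/2 reverses, sending v to w.
Answer: 5670/1517*γ1 + 378/1517*γ2 + 1260/1517*γ3 + 3780/1517*γ4


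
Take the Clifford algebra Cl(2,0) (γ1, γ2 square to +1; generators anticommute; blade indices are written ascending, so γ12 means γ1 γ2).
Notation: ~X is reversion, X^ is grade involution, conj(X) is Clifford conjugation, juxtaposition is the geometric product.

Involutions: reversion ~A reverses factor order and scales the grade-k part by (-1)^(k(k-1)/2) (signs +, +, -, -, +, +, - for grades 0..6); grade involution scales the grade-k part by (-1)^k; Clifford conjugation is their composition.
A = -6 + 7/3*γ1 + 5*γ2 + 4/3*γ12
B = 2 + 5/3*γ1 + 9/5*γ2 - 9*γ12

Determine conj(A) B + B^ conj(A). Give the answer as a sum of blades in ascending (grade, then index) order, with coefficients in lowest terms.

first term: -332/9 - 931/15*γ1 + 109/45*γ2 + 832/15*γ12
second term: -100/9 + 719/15*γ1 - 809/45*γ2 + 832/15*γ12
Answer: -48 - 212/15*γ1 - 140/9*γ2 + 1664/15*γ12


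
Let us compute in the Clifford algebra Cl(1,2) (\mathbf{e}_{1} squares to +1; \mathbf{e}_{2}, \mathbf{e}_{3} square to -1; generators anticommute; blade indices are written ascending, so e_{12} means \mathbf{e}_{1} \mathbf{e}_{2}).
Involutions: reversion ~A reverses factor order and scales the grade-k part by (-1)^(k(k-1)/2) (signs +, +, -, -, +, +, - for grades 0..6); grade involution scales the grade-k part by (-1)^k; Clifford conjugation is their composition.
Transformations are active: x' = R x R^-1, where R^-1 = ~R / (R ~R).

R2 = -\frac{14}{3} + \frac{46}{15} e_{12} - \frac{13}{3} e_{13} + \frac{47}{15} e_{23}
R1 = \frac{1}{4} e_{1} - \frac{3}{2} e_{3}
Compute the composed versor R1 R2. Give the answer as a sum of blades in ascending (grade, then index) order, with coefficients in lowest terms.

Distribute over the terms of R1 (each basis-blade product reordered to ascending indices, repeated generators contracted through their squares):
(\frac{1}{4} e_{1}) R2 = -\frac{7}{6} e_{1} + \frac{23}{30} e_{2} - \frac{13}{12} e_{3} + \frac{47}{60} e_{123}
(-\frac{3}{2} e_{3}) R2 = \frac{13}{2} e_{1} - \frac{47}{10} e_{2} + 7 e_{3} - \frac{23}{5} e_{123}
Summing the partial products and collecting blades:
Answer: \frac{16}{3} e_{1} - \frac{59}{15} e_{2} + \frac{71}{12} e_{3} - \frac{229}{60} e_{123}


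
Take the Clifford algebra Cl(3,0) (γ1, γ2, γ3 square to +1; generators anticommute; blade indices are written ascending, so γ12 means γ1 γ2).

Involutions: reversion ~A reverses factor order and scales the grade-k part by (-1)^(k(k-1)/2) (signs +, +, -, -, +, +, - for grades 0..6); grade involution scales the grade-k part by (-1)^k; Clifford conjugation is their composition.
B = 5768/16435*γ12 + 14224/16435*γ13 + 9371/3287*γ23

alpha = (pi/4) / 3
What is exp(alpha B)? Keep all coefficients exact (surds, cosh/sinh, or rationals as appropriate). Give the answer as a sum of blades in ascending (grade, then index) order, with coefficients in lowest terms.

B^2 term by term: the squares give (5768/16435)^2*(γ12)^2 + (14224/16435)^2*(γ13)^2 + (9371/3287)^2*(γ23)^2 = 33269824/270109225*(-1) + 202322176/270109225*(-1) + 87815641/10804369*(-1) = -9 (each basis 2-blade squares to minus the product of its generators' squares); cross terms between blades sharing an index anticommute and cancel. So B^2 = -9.
B^2 = -9 — B^2 < 0, so the exponential closes trigonometrically: l = 3, alpha*l = pi/4, so exp(alpha B) = cos(pi/4) + (sin(pi/4)/3)*B = sqrt(2)/2 + (sqrt(2)/6)*B.
Answer: sqrt(2)/2 + 2884*sqrt(2)/49305*γ12 + 7112*sqrt(2)/49305*γ13 + 9371*sqrt(2)/19722*γ23


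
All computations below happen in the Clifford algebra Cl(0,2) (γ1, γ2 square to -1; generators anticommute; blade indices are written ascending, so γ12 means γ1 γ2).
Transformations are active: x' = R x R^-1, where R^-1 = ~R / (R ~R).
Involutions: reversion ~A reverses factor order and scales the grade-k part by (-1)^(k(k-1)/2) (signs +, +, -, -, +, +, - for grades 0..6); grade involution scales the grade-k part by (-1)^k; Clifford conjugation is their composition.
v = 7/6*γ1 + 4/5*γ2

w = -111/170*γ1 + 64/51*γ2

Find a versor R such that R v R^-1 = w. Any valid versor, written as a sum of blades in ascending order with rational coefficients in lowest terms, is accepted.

Equal squares first: v^2 = w^2 = -1801/900. Then v + w = 131/255*γ1 + 524/255*γ2 is a versor taking v to w, provided it is invertible.
Answer: 131/255*γ1 + 524/255*γ2


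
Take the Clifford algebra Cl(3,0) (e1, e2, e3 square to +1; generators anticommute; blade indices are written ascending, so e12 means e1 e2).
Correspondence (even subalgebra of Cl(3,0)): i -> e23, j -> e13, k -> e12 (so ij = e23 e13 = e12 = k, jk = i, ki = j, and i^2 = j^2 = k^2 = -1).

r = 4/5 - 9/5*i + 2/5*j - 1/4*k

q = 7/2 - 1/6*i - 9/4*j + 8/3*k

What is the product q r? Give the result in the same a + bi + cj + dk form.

In blades: q = 7/2 + 8/3*e12 - 9/4*e13 - 1/6*e23, r = 4/5 - 1/4*e12 + 2/5*e13 - 9/5*e23.
Distribute q over r term by term (generator squares from the signature, products reordered to ascending indices): (7/2)*r = 14/5 - 7/8*e12 + 7/5*e13 - 63/10*e23; (8/3*e12)*r = 2/3 + 32/15*e12 - 24/5*e13 - 16/15*e23; (-9/4*e13)*r = 9/10 - 81/20*e12 - 9/5*e13 + 9/16*e23; (-1/6*e23)*r = -3/10 - 1/15*e12 - 1/24*e13 - 2/15*e23.
Sum: 61/15 - 343/120*e12 - 629/120*e13 - 111/16*e23; translating back through the correspondence:
Answer: 61/15 - 111/16*i - 629/120*j - 343/120*k


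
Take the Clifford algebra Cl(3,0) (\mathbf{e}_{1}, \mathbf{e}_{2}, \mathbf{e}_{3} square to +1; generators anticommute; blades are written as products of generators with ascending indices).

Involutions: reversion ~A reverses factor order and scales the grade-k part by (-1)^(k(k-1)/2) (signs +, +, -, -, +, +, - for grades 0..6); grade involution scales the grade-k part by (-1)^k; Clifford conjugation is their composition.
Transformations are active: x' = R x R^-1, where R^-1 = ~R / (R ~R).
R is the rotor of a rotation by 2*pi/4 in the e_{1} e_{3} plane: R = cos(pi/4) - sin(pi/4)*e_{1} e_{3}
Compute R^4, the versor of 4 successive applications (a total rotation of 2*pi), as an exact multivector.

Because a rotor carries half the rotation angle, composing 4 copies of this e_{1} e_{3}-plane rotor multiplies the phase: 4*(pi/4) = \pi, hence R^4 = cos(\pi) - sin(\pi)*e_{1} e_{3}.
cos(\pi) = -1 and sin(\pi) = 0, so R^4 = -1. The total rotation 2*pi is 1 full turn, so every vector returns to itself, yet the rotor is -1, on the OTHER sheet of the double cover (an odd number of 2*pi turns).
Answer: -1


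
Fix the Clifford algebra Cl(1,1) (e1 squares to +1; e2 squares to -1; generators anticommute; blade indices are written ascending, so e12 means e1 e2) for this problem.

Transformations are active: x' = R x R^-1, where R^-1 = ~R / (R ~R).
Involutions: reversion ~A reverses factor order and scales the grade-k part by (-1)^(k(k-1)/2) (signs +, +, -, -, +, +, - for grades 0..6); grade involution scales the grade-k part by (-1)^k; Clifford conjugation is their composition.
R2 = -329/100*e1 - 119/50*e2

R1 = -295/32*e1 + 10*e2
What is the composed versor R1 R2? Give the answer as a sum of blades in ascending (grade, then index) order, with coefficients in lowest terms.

Distribute over the terms of R1 (each basis-blade product reordered to ascending indices, repeated generators contracted through their squares):
(-295/32*e1) R2 = 19411/640 + 7021/320*e12
(10*e2) R2 = 119/5 + 329/10*e12
Summing the partial products and collecting blades:
Answer: 34643/640 + 17549/320*e12


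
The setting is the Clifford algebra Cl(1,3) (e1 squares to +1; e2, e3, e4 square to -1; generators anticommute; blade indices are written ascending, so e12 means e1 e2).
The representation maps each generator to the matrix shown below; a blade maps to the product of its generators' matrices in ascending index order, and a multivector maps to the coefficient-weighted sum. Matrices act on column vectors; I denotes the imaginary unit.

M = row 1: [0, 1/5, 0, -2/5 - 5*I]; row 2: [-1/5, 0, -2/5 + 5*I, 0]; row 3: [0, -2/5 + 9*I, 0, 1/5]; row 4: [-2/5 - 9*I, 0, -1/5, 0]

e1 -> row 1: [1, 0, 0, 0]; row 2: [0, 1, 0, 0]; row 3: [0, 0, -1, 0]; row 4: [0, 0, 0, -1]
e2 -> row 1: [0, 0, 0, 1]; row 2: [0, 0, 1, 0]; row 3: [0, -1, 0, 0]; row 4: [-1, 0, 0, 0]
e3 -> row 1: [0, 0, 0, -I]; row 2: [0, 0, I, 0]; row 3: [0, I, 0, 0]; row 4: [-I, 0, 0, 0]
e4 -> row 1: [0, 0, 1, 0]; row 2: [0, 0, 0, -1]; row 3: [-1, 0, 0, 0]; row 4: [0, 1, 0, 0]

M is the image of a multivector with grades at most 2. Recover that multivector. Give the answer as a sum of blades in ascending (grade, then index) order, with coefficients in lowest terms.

Method: the blade images are trace-orthogonal — tr(rho(e_A) rho(e_B)^-1) = 4 if A = B and 0 otherwise — and rho(e_A)^-1 = (e_A)^2 * rho(e_A) with (e_A)^2 = +1 or -1, so the coefficient of e_A in the preimage is (e_A)^2 * tr(M rho(e_A))/4.
Nonzero projections over blades of grade <= 2: e3: (e3)^2 = -1, tr(M rho(e3)) = -28, coefficient 7; e12: (e12)^2 = +1, tr(M rho(e12)) = -8/5, coefficient -2/5; e13: (e13)^2 = +1, tr(M rho(e13)) = -8, coefficient -2; e24: (e24)^2 = -1, tr(M rho(e24)) = -4/5, coefficient 1/5. Every other blade of grade <= 2 projects to 0.
Answer: 7*e3 - 2/5*e12 - 2*e13 + 1/5*e24


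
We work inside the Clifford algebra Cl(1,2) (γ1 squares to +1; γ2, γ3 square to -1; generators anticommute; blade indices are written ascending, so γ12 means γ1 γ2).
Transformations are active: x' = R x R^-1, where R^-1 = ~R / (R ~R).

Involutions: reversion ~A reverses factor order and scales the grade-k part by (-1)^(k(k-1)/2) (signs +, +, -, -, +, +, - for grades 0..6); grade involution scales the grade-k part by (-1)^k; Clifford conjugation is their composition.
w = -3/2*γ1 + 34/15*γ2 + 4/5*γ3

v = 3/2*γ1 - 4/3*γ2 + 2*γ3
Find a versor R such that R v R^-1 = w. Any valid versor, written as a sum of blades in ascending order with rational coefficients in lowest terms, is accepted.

Why this works: both vectors square to -127/36, so q(v) = q(w) and R = v + w = 14/15*γ2 + 14/5*γ3 carries v to w — its own direction survives, the complement (v - w)/2 flips.
Answer: 14/15*γ2 + 14/5*γ3


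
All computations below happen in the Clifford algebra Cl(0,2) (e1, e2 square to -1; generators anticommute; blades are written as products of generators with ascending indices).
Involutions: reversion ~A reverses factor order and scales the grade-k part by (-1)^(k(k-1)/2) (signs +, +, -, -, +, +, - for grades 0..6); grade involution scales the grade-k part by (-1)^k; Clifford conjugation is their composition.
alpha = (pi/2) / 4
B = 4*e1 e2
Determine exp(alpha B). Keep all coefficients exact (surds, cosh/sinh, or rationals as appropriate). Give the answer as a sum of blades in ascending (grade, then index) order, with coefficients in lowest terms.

B^2 = (4)^2*(e1 e2)^2 = 16*(-1) = -16 (a basis 2-blade squares to minus the product of its generators' squares).
B^2 = -16 — the negative square puts this in the circular regime; l = 4, alpha*l = pi/2, so exp(alpha B) = cos(pi/2) + (sin(pi/2)/4)*B = 0 + (1/4)*B.
Answer: e1 e2


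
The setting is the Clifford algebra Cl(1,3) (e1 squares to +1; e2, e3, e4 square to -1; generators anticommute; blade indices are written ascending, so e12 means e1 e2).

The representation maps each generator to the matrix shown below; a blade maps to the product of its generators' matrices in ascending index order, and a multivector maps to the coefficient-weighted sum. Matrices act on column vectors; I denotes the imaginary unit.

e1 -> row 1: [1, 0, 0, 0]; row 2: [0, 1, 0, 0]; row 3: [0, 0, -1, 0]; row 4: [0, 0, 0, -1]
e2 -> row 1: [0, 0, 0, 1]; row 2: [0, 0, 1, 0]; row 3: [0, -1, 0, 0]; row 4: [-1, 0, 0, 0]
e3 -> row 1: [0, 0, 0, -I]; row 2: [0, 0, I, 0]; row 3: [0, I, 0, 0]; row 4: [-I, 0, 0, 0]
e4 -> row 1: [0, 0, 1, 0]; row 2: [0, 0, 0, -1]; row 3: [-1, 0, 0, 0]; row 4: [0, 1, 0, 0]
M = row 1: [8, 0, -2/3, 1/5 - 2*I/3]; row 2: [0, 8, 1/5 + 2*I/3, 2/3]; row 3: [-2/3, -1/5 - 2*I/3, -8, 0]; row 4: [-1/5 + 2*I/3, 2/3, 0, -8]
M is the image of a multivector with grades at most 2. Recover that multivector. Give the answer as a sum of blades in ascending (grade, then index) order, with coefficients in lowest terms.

Method: the blade images are trace-orthogonal — tr(rho(e_A) rho(e_B)^-1) = 4 if A = B and 0 otherwise — and rho(e_A)^-1 = (e_A)^2 * rho(e_A) with (e_A)^2 = +1 or -1, so the coefficient of e_A in the preimage is (e_A)^2 * tr(M rho(e_A))/4.
Nonzero projections over blades of grade <= 2: e1: (e1)^2 = +1, tr(M rho(e1)) = 32, coefficient 8; e2: (e2)^2 = -1, tr(M rho(e2)) = -4/5, coefficient 1/5; e13: (e13)^2 = +1, tr(M rho(e13)) = 8/3, coefficient 2/3; e14: (e14)^2 = +1, tr(M rho(e14)) = -8/3, coefficient -2/3. Every other blade of grade <= 2 projects to 0.
Answer: 8*e1 + 1/5*e2 + 2/3*e13 - 2/3*e14


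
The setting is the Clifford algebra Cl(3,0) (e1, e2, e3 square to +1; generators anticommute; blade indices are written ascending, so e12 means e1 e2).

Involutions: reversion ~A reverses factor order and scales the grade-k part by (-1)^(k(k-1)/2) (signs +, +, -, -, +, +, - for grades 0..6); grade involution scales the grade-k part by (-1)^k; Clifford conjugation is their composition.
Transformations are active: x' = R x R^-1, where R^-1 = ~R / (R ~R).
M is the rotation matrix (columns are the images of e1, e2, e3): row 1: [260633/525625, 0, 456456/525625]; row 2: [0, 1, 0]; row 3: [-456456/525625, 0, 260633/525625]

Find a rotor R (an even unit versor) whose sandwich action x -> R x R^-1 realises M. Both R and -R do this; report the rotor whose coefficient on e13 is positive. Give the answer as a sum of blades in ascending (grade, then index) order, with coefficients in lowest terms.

Method: write R = a + b12*e12 + b13*e13 + b23*e23 with a^2 + b12^2 + b13^2 + b23^2 = 1 (so R^-1 = ~R). Expanding the columns R e_j ~R gives tr M = 4a^2 - 1 and, from the antisymmetric part, M21 - M12 = -4a*b12, M13 - M31 = 4a*b13, M32 - M23 = -4a*b23.
Here tr M = 1046891/525625, so a^2 = (1 + tr M)/4 = 393129/525625 and a = ±627/725. Taking a = 627/725: M21 - M12 = 0, M13 - M31 = 912912/525625, M32 - M23 = 0, giving b12 = 0, b13 = 364/725, b23 = 0, i.e. R = 627/725 + 364/725*e13.
Its e13 coefficient is already positive.
Answer: 627/725 + 364/725*e13. Recall the cover is two-to-one: with M of trace 1046891/525625, both preimages act alike, and the stated e13 sign chooses the sheet.


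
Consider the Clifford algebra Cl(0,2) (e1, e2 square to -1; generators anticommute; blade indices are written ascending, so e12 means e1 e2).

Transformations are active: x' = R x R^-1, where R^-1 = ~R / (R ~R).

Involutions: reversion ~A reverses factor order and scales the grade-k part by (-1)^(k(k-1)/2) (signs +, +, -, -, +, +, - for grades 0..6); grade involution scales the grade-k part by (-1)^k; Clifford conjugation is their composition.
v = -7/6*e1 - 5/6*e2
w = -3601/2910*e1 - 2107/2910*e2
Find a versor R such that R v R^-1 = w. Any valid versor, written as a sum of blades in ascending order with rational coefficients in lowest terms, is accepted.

Equal squares first: v^2 = w^2 = -37/18. Then v + w = -1166/485*e1 - 2266/1455*e2 is a versor taking v to w, provided it is invertible.
Answer: -1166/485*e1 - 2266/1455*e2


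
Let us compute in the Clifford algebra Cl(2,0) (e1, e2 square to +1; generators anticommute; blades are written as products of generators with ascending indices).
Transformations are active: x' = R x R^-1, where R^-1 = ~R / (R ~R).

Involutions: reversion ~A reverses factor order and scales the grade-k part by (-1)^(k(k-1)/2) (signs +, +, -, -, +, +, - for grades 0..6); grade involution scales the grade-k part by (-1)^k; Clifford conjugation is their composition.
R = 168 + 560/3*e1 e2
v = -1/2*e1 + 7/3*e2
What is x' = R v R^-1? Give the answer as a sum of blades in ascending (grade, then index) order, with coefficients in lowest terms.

~R = 168 - 560/3*e1 e2, and R ~R = 567616/9, so R^-1 = ~R / (567616/9).
R v = 3164/9*e1 + 1456/3*e2
Answer: 859/362*e1 + 137/543*e2


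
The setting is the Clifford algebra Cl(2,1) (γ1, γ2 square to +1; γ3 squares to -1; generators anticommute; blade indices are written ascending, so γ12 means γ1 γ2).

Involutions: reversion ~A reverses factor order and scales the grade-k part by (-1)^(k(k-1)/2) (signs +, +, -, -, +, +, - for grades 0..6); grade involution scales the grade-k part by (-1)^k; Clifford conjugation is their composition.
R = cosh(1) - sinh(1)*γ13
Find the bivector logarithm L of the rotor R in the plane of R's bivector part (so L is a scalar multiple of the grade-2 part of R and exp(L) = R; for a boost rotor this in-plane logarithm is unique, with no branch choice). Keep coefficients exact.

The scalar part of R is cosh(1), so cosh pins the rapidity up to sign — the sign comes from the bivector part; dividing that part by sinh of the rapidity yields the plane, and the in-plane L = rapidity * plane is unique because the two sign choices cancel.
Concretely: cosh(rapidity) = cosh(1) gives rapidity = ±1, and since rapidity/sinh(rapidity) is even the sign is immaterial: L = (rapidity/sinh(rapidity)) * <R>_2 = (1/sinh(1)) * <R>_2.
Answer: -γ13


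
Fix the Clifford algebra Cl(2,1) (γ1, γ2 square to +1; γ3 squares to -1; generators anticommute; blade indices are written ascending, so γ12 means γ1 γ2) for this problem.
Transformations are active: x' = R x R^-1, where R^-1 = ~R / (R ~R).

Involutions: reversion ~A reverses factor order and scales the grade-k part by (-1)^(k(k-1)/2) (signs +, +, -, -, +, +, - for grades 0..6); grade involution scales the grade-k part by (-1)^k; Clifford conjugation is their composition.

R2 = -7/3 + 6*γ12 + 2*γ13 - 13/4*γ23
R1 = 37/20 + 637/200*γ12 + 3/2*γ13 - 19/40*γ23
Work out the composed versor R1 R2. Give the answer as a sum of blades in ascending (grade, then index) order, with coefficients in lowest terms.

Distribute over the terms of R1 (each basis-blade product reordered to ascending indices, repeated generators contracted through their squares):
(37/20) R2 = -259/60 + 111/10*γ12 + 37/10*γ13 - 481/80*γ23
(637/200*γ12) R2 = -1911/100 - 4459/600*γ12 - 8281/800*γ13 - 637/100*γ23
(3/2*γ13) R2 = 3 - 39/8*γ12 - 7/2*γ13 + 9*γ23
(-19/40*γ23) R2 = 247/160 + 19/20*γ12 + 57/20*γ13 + 133/120*γ23
Summing the partial products and collecting blades:
Answer: -45319/2400 - 77/300*γ12 - 5841/800*γ13 - 2729/1200*γ23


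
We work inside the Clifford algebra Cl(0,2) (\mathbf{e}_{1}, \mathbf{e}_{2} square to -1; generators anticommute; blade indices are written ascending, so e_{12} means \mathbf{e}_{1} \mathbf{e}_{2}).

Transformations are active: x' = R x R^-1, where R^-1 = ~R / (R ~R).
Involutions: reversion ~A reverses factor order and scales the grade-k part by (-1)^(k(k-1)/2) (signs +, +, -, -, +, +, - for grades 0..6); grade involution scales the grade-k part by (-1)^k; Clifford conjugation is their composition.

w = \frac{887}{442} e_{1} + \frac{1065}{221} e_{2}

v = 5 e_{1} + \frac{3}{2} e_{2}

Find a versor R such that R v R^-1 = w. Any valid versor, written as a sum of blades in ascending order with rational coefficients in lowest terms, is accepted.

R = v + w = \frac{3097}{442} e_{1} + \frac{2793}{442} e_{2} works: the equal norms (-\frac{109}{4}) guarantee its sandwich swaps v into w.
Answer: \frac{3097}{442} e_{1} + \frac{2793}{442} e_{2}


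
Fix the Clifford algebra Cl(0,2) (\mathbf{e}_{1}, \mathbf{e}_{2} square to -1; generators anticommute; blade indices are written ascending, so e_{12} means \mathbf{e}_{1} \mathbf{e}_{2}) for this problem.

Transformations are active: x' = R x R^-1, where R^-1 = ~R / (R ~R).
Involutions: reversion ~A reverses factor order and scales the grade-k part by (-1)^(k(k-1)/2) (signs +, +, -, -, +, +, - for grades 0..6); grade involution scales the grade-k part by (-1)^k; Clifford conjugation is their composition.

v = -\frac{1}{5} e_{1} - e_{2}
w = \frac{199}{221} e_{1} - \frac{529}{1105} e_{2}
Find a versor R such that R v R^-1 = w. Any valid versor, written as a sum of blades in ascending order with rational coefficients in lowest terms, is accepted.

A norm check does it: q(v) = q(w) = -\frac{26}{25}, hence R = v + w = \frac{774}{1105} e_{1} - \frac{1634}{1105} e_{2} realises the map — parallel part kept, (v - w)/2 negated, v carried to w.
Answer: \frac{774}{1105} e_{1} - \frac{1634}{1105} e_{2}


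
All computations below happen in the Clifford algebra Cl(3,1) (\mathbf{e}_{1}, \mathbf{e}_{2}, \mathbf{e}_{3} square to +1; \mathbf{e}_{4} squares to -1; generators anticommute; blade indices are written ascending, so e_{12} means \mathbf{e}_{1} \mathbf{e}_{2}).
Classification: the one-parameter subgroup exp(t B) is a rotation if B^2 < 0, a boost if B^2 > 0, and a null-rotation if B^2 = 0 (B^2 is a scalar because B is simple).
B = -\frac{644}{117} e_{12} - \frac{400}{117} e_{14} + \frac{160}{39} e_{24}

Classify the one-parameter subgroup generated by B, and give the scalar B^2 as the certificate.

B^2 term by term: the squares give (-\frac{644}{117})^2*(e_{12})^2 + (-\frac{400}{117})^2*(e_{14})^2 + (\frac{160}{39})^2*(e_{24})^2 = \frac{414736}{13689}*(-1) + \frac{160000}{13689}*(+1) + \frac{25600}{1521}*(+1) = -\frac{16}{9} (each basis 2-blade squares to minus the product of its generators' squares); cross terms between blades sharing an index anticommute and cancel. So B^2 = -\frac{16}{9}.
Answer: rotation, certificate B^2 = -\frac{16}{9}. Why this suffices: the scalar -\frac{16}{9} survives any versor conjugation, so its sign alone determines the class however B is presented.


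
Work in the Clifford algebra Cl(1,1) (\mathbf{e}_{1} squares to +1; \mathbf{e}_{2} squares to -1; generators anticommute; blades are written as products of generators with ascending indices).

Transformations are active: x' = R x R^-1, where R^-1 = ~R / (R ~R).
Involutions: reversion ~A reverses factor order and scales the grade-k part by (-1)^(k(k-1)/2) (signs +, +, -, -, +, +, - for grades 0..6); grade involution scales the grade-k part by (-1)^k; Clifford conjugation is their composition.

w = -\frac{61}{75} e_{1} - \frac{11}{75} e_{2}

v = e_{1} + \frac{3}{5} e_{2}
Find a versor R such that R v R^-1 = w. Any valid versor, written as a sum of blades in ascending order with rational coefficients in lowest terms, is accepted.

Equal squares first: v^2 = w^2 = \frac{16}{25}. Then v + w = \frac{14}{75} e_{1} + \frac{34}{75} e_{2} is a versor taking v to w, provided it is invertible.
Answer: \frac{14}{75} e_{1} + \frac{34}{75} e_{2}


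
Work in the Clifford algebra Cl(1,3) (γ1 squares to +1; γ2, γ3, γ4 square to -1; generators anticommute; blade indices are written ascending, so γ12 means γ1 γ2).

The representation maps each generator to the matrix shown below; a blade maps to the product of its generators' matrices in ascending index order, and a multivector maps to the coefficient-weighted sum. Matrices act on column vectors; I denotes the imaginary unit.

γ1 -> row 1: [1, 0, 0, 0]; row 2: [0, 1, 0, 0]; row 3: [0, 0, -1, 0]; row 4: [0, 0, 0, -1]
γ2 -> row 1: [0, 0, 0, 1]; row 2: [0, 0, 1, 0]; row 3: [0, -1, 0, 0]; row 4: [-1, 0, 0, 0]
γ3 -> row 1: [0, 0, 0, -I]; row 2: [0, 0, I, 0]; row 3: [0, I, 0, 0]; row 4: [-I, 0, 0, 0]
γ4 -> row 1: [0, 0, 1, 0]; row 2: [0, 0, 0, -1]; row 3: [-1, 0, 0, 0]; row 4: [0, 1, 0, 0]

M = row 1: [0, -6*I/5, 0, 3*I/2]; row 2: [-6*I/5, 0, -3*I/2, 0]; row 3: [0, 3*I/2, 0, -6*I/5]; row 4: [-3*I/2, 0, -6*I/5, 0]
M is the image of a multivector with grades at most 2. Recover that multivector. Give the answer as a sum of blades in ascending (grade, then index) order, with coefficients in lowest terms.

Method: the blade images are trace-orthogonal — tr(rho(e_A) rho(e_B)^-1) = 4 if A = B and 0 otherwise — and rho(e_A)^-1 = (e_A)^2 * rho(e_A) with (e_A)^2 = +1 or -1, so the coefficient of e_A in the preimage is (e_A)^2 * tr(M rho(e_A))/4.
Nonzero projections over blades of grade <= 2: γ13: (γ13)^2 = +1, tr(M rho(γ13)) = -6, coefficient -3/2; γ34: (γ34)^2 = -1, tr(M rho(γ34)) = -24/5, coefficient 6/5. Every other blade of grade <= 2 projects to 0.
Answer: -3/2*γ13 + 6/5*γ34


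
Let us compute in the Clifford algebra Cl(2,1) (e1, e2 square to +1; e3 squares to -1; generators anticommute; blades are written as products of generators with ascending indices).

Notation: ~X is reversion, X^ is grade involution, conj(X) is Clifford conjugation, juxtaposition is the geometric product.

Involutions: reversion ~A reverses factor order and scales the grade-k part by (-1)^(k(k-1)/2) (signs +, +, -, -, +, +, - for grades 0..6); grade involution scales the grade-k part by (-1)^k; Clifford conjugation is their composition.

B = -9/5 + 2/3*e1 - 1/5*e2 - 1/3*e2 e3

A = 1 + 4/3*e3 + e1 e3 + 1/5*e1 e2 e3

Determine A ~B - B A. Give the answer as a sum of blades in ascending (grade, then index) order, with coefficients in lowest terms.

first term: -9/5 + 11/15*e1 + 11/45*e2 - 46/15*e3 + 1/3*e1 e2 - 596/225*e1 e3 + 11/15*e2 e3 - 4/25*e1 e2 e3
second term: -9/5 + 3/5*e1 + 11/45*e2 - 26/15*e3 + 1/3*e1 e2 - 196/225*e1 e3 - 7/15*e2 e3 - 4/25*e1 e2 e3
Answer: 2/15*e1 - 4/3*e3 - 16/9*e1 e3 + 6/5*e2 e3


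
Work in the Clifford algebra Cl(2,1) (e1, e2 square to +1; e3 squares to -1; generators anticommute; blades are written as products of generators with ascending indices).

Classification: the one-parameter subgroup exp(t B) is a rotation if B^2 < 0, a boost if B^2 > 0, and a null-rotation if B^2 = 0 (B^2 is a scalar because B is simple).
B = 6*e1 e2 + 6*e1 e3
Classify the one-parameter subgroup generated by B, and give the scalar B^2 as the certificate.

B^2 term by term: the squares give (6)^2*(e1 e2)^2 + (6)^2*(e1 e3)^2 = 36*(-1) + 36*(+1) = 0 (each basis 2-blade squares to minus the product of its generators' squares); cross terms between blades sharing an index anticommute and cancel. So B^2 = 0.
Answer: null-rotation, certificate B^2 = 0. The invariant at work: B^2 = 0 is unchanged by conjugation, hence its sign classifies the subgroup whatever basis B is written in.


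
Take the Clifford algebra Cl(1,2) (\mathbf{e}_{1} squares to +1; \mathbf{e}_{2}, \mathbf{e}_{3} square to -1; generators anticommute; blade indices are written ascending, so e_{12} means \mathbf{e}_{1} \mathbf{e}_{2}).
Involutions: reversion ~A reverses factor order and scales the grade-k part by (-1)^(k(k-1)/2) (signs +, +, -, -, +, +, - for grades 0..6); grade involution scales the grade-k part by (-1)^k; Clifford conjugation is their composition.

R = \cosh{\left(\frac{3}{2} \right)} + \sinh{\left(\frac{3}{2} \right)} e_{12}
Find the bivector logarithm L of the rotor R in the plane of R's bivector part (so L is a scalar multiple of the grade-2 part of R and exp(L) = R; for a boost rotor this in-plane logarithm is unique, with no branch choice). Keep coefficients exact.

The scalar part of R is \cosh{\left(\frac{3}{2} \right)}, which fixes the rapidity magnitude through cosh (cosh is even, so it cannot fix the sign — the bivector part carries that); dividing the bivector part by sinh of the rapidity gives the plane, and L = rapidity * plane, where the joint sign ambiguity of (rapidity, plane) cancels in the product.
Concretely: cosh(rapidity) = \cosh{\left(\frac{3}{2} \right)} gives rapidity = ±\frac{3}{2}, and since rapidity/sinh(rapidity) is even the sign is immaterial: L = (rapidity/sinh(rapidity)) * <R>_2 = (\frac{3}{2 \sinh{\left(\frac{3}{2} \right)}}) * <R>_2.
Answer: \frac{3}{2} e_{12}


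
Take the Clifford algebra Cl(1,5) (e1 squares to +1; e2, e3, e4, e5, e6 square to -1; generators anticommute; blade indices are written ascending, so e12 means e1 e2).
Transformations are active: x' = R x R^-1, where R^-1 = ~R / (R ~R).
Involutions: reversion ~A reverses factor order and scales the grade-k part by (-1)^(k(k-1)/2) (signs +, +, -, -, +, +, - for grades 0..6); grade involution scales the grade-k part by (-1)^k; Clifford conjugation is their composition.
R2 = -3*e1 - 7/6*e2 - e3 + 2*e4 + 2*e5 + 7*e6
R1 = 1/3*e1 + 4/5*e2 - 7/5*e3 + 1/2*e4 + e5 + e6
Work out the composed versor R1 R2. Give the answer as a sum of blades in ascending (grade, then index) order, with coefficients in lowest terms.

Distribute over the terms of R1 (each basis-blade product reordered to ascending indices, repeated generators contracted through their squares):
(1/3*e1) R2 = -1 - 7/18*e12 - 1/3*e13 + 2/3*e14 + 2/3*e15 + 7/3*e16
(4/5*e2) R2 = 14/15 + 12/5*e12 - 4/5*e23 + 8/5*e24 + 8/5*e25 + 28/5*e26
(-7/5*e3) R2 = -7/5 - 21/5*e13 - 49/30*e23 - 14/5*e34 - 14/5*e35 - 49/5*e36
(1/2*e4) R2 = -1 + 3/2*e14 + 7/12*e24 + 1/2*e34 + e45 + 7/2*e46
(e5) R2 = -2 + 3*e15 + 7/6*e25 + e35 - 2*e45 + 7*e56
(e6) R2 = -7 + 3*e16 + 7/6*e26 + e36 - 2*e46 - 2*e56
Summing the partial products and collecting blades:
Answer: -172/15 + 181/90*e12 - 68/15*e13 + 13/6*e14 + 11/3*e15 + 16/3*e16 - 73/30*e23 + 131/60*e24 + 83/30*e25 + 203/30*e26 - 23/10*e34 - 9/5*e35 - 44/5*e36 - e45 + 3/2*e46 + 5*e56


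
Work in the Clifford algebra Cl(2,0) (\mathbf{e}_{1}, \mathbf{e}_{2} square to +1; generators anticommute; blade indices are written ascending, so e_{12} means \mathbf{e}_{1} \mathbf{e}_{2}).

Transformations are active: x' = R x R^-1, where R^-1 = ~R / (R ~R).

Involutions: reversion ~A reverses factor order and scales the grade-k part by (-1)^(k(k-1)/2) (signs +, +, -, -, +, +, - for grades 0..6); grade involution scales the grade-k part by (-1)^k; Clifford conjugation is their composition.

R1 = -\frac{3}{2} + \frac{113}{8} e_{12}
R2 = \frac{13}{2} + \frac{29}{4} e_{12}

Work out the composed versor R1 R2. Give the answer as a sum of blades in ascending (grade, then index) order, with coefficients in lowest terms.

Distribute over the terms of R1 (each basis-blade product reordered to ascending indices, repeated generators contracted through their squares):
(-\frac{3}{2}) R2 = -\frac{39}{4} - \frac{87}{8} e_{12}
(\frac{113}{8} e_{12}) R2 = -\frac{3277}{32} + \frac{1469}{16} e_{12}
Summing the partial products and collecting blades:
Answer: -\frac{3589}{32} + \frac{1295}{16} e_{12}


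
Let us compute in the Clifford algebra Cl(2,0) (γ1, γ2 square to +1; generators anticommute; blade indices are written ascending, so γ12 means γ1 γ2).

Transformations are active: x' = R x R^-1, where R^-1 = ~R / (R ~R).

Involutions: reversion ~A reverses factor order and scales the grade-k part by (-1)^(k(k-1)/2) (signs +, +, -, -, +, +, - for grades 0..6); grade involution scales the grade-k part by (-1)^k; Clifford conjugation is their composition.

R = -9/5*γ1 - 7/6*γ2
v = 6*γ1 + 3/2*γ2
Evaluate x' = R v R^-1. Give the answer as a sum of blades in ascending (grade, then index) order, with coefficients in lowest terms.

~R = -9/5*γ1 - 7/6*γ2, and R ~R = 4141/900, so R^-1 = ~R / (4141/900).
R v = -251/20 + 43/10*γ12
Answer: 15816/4141*γ1 + 40287/8282*γ2


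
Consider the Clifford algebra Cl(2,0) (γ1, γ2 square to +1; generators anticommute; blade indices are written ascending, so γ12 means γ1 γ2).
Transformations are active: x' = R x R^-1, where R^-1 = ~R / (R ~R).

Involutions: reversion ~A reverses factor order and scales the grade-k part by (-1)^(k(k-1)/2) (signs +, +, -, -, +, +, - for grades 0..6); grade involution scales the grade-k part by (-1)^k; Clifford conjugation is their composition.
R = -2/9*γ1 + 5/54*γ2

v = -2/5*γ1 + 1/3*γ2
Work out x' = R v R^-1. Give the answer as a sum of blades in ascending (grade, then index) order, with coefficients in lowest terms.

~R = -2/9*γ1 + 5/54*γ2, and R ~R = 169/2916, so R^-1 = ~R / (169/2916).
R v = 97/810 - 1/27*γ12
Answer: -438/845*γ1 + 25/507*γ2


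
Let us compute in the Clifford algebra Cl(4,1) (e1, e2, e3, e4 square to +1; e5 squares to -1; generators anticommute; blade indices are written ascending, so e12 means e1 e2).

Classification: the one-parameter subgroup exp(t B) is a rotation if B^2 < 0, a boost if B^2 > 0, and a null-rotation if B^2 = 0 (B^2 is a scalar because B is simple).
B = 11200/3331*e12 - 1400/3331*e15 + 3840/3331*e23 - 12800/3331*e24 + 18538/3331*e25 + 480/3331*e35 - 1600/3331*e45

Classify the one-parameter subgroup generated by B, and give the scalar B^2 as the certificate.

B^2 term by term: the squares give (11200/3331)^2*(e12)^2 + (-1400/3331)^2*(e15)^2 + (3840/3331)^2*(e23)^2 + (-12800/3331)^2*(e24)^2 + (18538/3331)^2*(e25)^2 + (480/3331)^2*(e35)^2 + (-1600/3331)^2*(e45)^2 = 125440000/11095561*(-1) + 1960000/11095561*(+1) + 14745600/11095561*(-1) + 163840000/11095561*(-1) + 343657444/11095561*(+1) + 230400/11095561*(+1) + 2560000/11095561*(+1) = 4 (each basis 2-blade squares to minus the product of its generators' squares); cross terms between blades sharing an index anticommute and cancel; the commuting (index-disjoint) pairs give grade-4 terms 2*c*c'*(blade product), which cancel blade by blade — e1235: 10752000/11095561 - 10752000/11095561 = 0; e1245: -35840000/11095561 + 35840000/11095561 = 0; e2345: -12288000/11095561 + 12288000/11095561 = 0 — confirming B is simple. So B^2 = 4.
Answer: boost, certificate B^2 = 4. Certificate logic: 4 is a conjugation-invariant scalar, so its sign fixes rotation versus boost versus null-rotation outright.


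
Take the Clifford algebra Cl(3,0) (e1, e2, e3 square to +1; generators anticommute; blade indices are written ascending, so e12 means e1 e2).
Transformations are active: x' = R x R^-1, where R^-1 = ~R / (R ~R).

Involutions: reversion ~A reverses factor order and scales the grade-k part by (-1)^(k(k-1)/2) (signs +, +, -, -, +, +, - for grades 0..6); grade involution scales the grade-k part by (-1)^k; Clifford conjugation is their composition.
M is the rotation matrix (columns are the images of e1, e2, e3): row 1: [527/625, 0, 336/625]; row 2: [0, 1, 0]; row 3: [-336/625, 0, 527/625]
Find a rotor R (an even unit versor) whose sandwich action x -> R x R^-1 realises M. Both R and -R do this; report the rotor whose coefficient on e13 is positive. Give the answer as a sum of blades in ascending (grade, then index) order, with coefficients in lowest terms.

Method: write R = a + b12*e12 + b13*e13 + b23*e23 with a^2 + b12^2 + b13^2 + b23^2 = 1 (so R^-1 = ~R). Expanding the columns R e_j ~R gives tr M = 4a^2 - 1 and, from the antisymmetric part, M21 - M12 = -4a*b12, M13 - M31 = 4a*b13, M32 - M23 = -4a*b23.
Here tr M = 1679/625, so a^2 = (1 + tr M)/4 = 576/625 and a = ±24/25. Taking a = 24/25: M21 - M12 = 0, M13 - M31 = 672/625, M32 - M23 = 0, giving b12 = 0, b13 = 7/25, b23 = 0, i.e. R = 24/25 + 7/25*e13.
Its e13 coefficient is already positive.
Answer: 24/25 + 7/25*e13. Sheet selection: the two-to-one cover makes ±R indistinguishable at the matrix level (trace 1679/625), so uniqueness comes from the required sign on e13.


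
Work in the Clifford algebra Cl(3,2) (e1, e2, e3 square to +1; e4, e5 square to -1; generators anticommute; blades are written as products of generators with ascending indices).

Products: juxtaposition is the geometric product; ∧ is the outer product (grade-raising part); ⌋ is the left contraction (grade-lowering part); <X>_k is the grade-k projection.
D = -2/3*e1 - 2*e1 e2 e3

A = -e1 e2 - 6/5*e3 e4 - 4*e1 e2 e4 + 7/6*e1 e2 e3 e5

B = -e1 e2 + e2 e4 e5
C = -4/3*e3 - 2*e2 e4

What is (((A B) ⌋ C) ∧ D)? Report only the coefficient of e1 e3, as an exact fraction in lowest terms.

step 1: -1 - 4*e4 - 4*e1 e5 + 7/6*e3 e5 + 7/6*e1 e3 e4 - e1 e4 e5 + 6/5*e2 e3 e5 + 6/5*e1 e2 e3 e4
step 2: 8*e2 + 4/3*e3 + 2*e2 e4
step 3: 16/3*e1 e2 + 8/9*e1 e3 - 4/3*e1 e2 e4
Answer: 8/9
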